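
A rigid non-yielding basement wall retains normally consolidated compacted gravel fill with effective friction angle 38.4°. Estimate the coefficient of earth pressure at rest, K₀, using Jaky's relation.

K₀ = 1 − sin φ' = 1 − sin 38.4° = 0.3789.

0.379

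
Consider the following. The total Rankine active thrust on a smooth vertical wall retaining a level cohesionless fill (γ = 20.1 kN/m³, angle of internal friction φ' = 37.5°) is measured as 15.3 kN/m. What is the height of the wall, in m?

2.50 m

K_a = 0.2432. P_a = ½ K_a γ H² ⇒ H = √(2P_a/(K_a γ)).
H = √(2×15.3/(0.2432×20.1)) = 2.502 m.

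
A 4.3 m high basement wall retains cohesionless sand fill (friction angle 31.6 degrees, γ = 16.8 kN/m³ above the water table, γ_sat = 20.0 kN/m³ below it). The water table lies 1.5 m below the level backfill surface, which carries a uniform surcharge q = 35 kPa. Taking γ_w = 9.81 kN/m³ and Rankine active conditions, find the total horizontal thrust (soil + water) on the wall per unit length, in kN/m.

K_a = tan²(45° − φ/2) = 0.3123.
γ' = 20.0 − 9.81 = 10.19 kN/m³. h₂ = H − d_w = 2.8 m.
σ'_h: at surface K_a·q = 10.93; at WT K_a(q+γd_w) = 18.80; at base K_a(q+γd_w+γ'h₂) = 27.72 kPa.
P₁ = ½(10.93+18.80)×1.5 = 22.30; P₂ = ½(18.80+27.72)×2.8 = 65.13; P_w = ½γ_w h₂² = 38.46.
Total = 22.30+65.13+38.46 = 125.9 kN/m.

126 kN/m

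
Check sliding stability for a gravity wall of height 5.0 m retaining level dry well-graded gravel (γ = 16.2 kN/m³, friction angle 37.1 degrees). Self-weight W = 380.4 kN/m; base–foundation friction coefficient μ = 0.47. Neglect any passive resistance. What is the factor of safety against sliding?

K_a = tan²(45° − 37.1°/2) = 0.2475.
P_a = ½K_aγH² = 0.5×0.2475×16.2×5.0² = 50.12 kN/m, acting at H/3 = 1.667 m above the base.
FS_sliding = μW / P_a = 0.47×380.4 / 50.12 = 3.567.

3.57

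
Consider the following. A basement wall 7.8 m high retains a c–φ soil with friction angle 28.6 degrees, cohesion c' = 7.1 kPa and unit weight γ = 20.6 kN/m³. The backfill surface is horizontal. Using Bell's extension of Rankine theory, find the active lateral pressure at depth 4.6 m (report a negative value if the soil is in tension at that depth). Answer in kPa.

K_a = (1 − sin φ)/(1 + sin φ) = 0.3525.
σ_a = K_a γ z − 2c√K_a = 0.3525×20.6×4.6 − 2×7.1×0.5938 = 24.98 kPa.

25.0 kPa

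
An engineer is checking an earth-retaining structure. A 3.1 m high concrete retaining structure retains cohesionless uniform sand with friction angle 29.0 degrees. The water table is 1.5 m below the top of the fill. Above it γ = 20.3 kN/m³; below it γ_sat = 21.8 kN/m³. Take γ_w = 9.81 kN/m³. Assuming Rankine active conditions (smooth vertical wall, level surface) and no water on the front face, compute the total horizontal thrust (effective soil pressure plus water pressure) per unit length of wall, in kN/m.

42.7 kN/m

K_a = tan²(45° − φ/2) = 0.3470.
γ' = 21.8 − 9.81 = 11.99 kN/m³. Depth below WT = 1.6 m.
σ'_h at WT = K_a γ d_w = 10.57 kPa; at base = 10.57 + K_a γ' × 1.6 = 17.22 kPa.
P₁ (0–1.5 m) = ½×10.57×1.5 = 7.924. P₂ (1.5–3.1 m) = ½(10.57+17.22)×1.6 = 22.23.
P_w = ½ γ_w h₂² = 0.5×9.81×1.6² = 12.56. Total = 7.924+22.23+12.56 = 42.71 kN/m.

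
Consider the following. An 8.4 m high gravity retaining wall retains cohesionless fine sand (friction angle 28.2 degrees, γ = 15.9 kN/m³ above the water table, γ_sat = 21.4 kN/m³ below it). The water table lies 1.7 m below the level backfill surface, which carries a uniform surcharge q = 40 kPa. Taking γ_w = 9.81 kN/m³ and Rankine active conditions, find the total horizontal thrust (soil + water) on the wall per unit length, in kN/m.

507 kN/m

K_a = tan²(45° − φ/2) = 0.3582.
γ' = 21.4 − 9.81 = 11.59 kN/m³. h₂ = H − d_w = 6.7 m.
σ'_h: at surface K_a·q = 14.33; at WT K_a(q+γd_w) = 24.01; at base K_a(q+γd_w+γ'h₂) = 51.82 kPa.
P₁ = ½(14.33+24.01)×1.7 = 32.59; P₂ = ½(24.01+51.82)×6.7 = 254.0; P_w = ½γ_w h₂² = 220.2.
Total = 32.59+254.0+220.2 = 506.8 kN/m.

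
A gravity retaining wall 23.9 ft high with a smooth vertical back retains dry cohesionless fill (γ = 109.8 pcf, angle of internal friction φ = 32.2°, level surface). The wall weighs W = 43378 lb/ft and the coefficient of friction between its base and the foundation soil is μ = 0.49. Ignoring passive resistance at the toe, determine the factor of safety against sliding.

K_a = tan²(45° − 32.2°/2) = 0.3047.
P_a = ½K_aγH² = 0.5×0.3047×109.8×23.9² = 9556 lb/ft, acting at H/3 = 7.967 ft above the base.
FS_sliding = μW / P_a = 0.49×43378 / 9556 = 2.224.

2.22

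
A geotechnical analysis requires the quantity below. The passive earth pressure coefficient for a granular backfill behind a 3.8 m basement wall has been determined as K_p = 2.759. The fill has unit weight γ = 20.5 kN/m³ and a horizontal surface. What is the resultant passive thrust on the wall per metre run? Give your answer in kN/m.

P = ½ K_p γ H² = 0.5 × 2.759 × 20.5 × 3.8² = 408.4 kN/m.

408 kN/m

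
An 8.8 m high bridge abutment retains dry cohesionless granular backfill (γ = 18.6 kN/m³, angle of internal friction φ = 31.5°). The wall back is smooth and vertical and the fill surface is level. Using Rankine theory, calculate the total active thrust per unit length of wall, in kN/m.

K_a = tan²(45° − φ/2) = 0.3136.
P_a = ½ K_a γ H² = 0.5 × 0.3136 × 18.6 × 8.8² = 225.9 kN/m.

226 kN/m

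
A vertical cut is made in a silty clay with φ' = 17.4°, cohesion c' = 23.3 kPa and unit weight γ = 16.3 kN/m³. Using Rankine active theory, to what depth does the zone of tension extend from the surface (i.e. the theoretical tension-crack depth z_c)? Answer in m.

K_a = tan²(45° − 17.4°/2) = 0.5396; √K_a = 0.7346.
The active pressure is zero where K_a γ z = 2c√K_a, so z_c = 2c/(γ√K_a) = 2×23.3/(16.3×0.7346) = 3.892 m.

3.89 m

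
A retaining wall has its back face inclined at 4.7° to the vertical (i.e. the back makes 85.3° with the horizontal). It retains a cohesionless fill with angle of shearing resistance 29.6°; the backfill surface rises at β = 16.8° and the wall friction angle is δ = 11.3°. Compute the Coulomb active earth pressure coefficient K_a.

0.444

K_a = sin²(α+φ) / [sin²α · sin(α−δ) · (1 + √{sin(φ+δ)sin(φ−β) / (sin(α−δ)sin(α+β))})²].
With α = 85.3°, φ = 29.6°, δ = 11.3°, β = 16.8°: K_a = 0.4442.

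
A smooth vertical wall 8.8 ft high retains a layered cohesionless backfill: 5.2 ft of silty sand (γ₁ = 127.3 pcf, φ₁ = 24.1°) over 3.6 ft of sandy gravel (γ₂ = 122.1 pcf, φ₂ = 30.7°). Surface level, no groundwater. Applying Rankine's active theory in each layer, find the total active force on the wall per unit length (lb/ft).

1750 lb/ft

K_a1 = tan²(45°−24.1°/2) = 0.4201; K_a2 = tan²(45°−30.7°/2) = 0.3240.
Layer 1: σ at base = K_a1 γ₁ h₁ = 278.1 psf; P₁ = ½×278.1×5.2 = 723.1.
Layer 2: σ_v at top = γ₁h₁ = 662.0; σ_h top = K_a2×662.0 = 214.5; σ_h base = K_a2×(662.0+122.1×3.6) = 356.9.
P₂ = ½(214.5+356.9)×3.6 = 1029. Total P_a = 723.1+1029 = 1752 lb/ft.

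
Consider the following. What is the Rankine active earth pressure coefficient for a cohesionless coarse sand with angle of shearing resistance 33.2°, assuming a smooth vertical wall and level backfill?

K_a = (1 − sin φ)/(1 + sin φ) = (1 − sin 33.2°)/(1 + sin 33.2°) = 0.2924.

0.292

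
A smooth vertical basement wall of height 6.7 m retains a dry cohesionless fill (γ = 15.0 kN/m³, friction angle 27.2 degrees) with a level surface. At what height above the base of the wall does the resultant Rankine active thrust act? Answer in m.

K_a = 0.3726.
The pressure distribution is triangular, so the resultant acts at H/3 above the base = 6.7/3 = 2.233 m.

2.23 m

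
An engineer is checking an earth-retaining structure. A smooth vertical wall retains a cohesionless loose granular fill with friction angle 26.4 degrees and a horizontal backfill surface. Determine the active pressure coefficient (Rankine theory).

0.384

K_a = tan²(45° − φ/2) = tan²(31.80°) = 0.3844.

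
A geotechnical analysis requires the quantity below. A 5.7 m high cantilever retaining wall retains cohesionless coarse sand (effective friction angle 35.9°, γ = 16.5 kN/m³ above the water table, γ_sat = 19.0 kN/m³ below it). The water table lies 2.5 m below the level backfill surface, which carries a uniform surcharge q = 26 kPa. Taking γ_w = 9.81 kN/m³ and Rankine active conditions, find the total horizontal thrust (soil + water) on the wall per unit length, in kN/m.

149 kN/m

K_a = tan²(45° − φ/2) = 0.2607.
γ' = 19.0 − 9.81 = 9.190 kN/m³. h₂ = H − d_w = 3.2 m.
σ'_h: at surface K_a·q = 6.779; at WT K_a(q+γd_w) = 17.53; at base K_a(q+γd_w+γ'h₂) = 25.20 kPa.
P₁ = ½(6.779+17.53)×2.5 = 30.39; P₂ = ½(17.53+25.20)×3.2 = 68.38; P_w = ½γ_w h₂² = 50.23.
Total = 30.39+68.38+50.23 = 149.0 kN/m.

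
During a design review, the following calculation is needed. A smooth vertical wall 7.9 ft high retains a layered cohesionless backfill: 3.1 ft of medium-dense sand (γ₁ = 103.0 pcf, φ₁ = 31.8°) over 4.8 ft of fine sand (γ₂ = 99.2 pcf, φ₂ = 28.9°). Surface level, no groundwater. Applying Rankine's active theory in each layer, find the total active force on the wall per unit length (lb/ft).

K_a1 = tan²(45°−31.8°/2) = 0.3098; K_a2 = tan²(45°−28.9°/2) = 0.3484.
Layer 1: σ at base = K_a1 γ₁ h₁ = 98.92 psf; P₁ = ½×98.92×3.1 = 153.3.
Layer 2: σ_v at top = γ₁h₁ = 319.3; σ_h top = K_a2×319.3 = 111.2; σ_h base = K_a2×(319.3+99.2×4.8) = 277.1.
P₂ = ½(111.2+277.1)×4.8 = 932.0. Total P_a = 153.3+932.0 = 1085 lb/ft.

1090 lb/ft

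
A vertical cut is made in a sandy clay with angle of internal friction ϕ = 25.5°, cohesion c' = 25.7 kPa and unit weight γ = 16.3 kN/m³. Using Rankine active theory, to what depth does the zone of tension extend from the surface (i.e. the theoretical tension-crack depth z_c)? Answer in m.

5.00 m

K_a = tan²(45° − 25.5°/2) = 0.3981; √K_a = 0.6310.
The active pressure is zero where K_a γ z = 2c√K_a, so z_c = 2c/(γ√K_a) = 2×25.7/(16.3×0.6310) = 4.998 m.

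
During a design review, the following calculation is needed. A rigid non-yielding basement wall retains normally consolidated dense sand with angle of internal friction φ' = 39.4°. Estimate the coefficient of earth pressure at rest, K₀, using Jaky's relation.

0.365

K₀ = 1 − sin φ' = 1 − sin 39.4° = 0.3653.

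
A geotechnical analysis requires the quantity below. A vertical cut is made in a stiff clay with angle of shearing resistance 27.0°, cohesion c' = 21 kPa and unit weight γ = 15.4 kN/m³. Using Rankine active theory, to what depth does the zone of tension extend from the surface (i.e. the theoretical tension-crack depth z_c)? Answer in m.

4.45 m

K_a = tan²(45° − 27.0°/2) = 0.3755; √K_a = 0.6128.
The active pressure is zero where K_a γ z = 2c√K_a, so z_c = 2c/(γ√K_a) = 2×21/(15.4×0.6128) = 4.451 m.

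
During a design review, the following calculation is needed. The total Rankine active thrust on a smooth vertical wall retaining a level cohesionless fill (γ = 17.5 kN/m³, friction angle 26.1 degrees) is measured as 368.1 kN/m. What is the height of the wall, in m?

K_a = 0.3889. P_a = ½ K_a γ H² ⇒ H = √(2P_a/(K_a γ)).
H = √(2×368.1/(0.3889×17.5)) = 10.40 m.

10.4 m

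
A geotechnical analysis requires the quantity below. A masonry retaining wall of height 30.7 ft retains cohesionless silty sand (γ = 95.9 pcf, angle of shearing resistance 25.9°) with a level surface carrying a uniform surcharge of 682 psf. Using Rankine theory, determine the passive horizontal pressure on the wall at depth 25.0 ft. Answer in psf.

K_p = (1 + sin φ)/(1 − sin φ) = 2.551.
σ_v = γz + q = 95.9 × 25.0 + 682 = 3080 psf.
σ_h = K_p σ_v = 2.551 × 3080 = 7856 psf.

7860 psf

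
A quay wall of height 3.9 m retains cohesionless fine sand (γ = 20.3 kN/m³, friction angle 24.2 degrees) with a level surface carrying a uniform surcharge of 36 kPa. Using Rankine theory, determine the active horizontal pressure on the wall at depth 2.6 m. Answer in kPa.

37.2 kPa

K_a = (1 − sin φ)/(1 + sin φ) = 0.4185.
σ_v = γz + q = 20.3 × 2.6 + 36 = 88.78 kPa.
σ_h = K_a σ_v = 0.4185 × 88.78 = 37.16 kPa.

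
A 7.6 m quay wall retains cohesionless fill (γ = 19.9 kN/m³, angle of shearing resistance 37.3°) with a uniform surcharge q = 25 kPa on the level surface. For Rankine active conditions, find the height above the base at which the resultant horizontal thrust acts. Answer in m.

K_a = 0.2453.
Triangular part P₁ = ½K_aγH² = 141.0 at H/3 = 2.533 m; rectangular part P₂ = K_a q H = 46.61 at H/2 = 3.800 m.
ȳ = (P₁·2.533 + P₂·3.800)/(P₁+P₂) = 2.848 m.

2.85 m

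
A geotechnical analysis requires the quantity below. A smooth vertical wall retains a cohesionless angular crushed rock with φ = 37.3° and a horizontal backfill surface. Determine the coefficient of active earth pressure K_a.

0.245

K_a = (1 − sin φ)/(1 + sin φ) = (1 − sin 37.3°)/(1 + sin 37.3°) = 0.2453.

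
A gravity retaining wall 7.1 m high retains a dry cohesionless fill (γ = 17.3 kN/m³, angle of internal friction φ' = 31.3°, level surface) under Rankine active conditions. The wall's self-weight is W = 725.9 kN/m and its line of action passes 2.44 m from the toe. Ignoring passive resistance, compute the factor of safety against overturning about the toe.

5.43

K_a = tan²(45° − 31.3°/2) = 0.3162.
P_a = ½K_aγH² = 0.5×0.3162×17.3×7.1² = 137.9 kN/m, acting at H/3 = 2.367 m above the base.
Overturning moment M_o = P_a × H/3 = 137.9 × 2.367 = 326.3.
Resisting moment M_r = W × 2.44 = 725.9 × 2.44 = 1771.
FS_overturning = M_r/M_o = 1771/326.3 = 5.428.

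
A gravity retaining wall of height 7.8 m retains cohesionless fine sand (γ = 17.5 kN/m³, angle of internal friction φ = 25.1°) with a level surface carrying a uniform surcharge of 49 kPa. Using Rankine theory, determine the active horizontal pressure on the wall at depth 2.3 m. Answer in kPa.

K_a = (1 − sin φ)/(1 + sin φ) = 0.4043.
σ_v = γz + q = 17.5 × 2.3 + 49 = 89.25 kPa.
σ_h = K_a σ_v = 0.4043 × 89.25 = 36.08 kPa.

36.1 kPa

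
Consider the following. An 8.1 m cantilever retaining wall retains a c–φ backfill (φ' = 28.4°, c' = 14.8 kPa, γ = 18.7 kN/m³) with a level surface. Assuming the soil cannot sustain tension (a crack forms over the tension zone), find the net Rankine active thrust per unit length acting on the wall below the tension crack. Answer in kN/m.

98.5 kN/m

K_a = 0.3554; √K_a = 0.5961.
Tension-crack depth z_c = 2c/(γ√K_a) = 2×14.8/(18.7×0.5961) = 2.655 m.
σ_a at base = K_a γ H − 2c√K_a = 0.3554×18.7×8.1 − 2×14.8×0.5961 = 36.18 kPa.
P_a = ½ × 36.18 × (H − z_c) = 0.5×36.18×5.445 = 98.50 kN/m.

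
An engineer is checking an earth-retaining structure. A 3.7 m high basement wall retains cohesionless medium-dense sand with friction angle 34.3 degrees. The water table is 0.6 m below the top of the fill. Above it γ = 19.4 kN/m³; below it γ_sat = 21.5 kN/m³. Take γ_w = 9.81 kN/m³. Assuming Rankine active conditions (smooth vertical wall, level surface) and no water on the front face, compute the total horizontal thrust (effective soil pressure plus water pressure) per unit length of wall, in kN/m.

73.9 kN/m

K_a = tan²(45° − φ/2) = 0.2792.
γ' = 21.5 − 9.81 = 11.69 kN/m³. Depth below WT = 3.1 m.
σ'_h at WT = K_a γ d_w = 3.249 kPa; at base = 3.249 + K_a γ' × 3.1 = 13.37 kPa.
P₁ (0–0.6 m) = ½×3.249×0.6 = 0.9748. P₂ (0.6–3.7 m) = ½(3.249+13.37)×3.1 = 25.75.
P_w = ½ γ_w h₂² = 0.5×9.81×3.1² = 47.14. Total = 0.9748+25.75+47.14 = 73.87 kN/m.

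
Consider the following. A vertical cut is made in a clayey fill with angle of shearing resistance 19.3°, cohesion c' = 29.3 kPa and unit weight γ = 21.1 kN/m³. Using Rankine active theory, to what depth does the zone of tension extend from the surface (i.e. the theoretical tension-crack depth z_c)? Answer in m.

3.92 m

K_a = tan²(45° − 19.3°/2) = 0.5032; √K_a = 0.7094.
The active pressure is zero where K_a γ z = 2c√K_a, so z_c = 2c/(γ√K_a) = 2×29.3/(21.1×0.7094) = 3.915 m.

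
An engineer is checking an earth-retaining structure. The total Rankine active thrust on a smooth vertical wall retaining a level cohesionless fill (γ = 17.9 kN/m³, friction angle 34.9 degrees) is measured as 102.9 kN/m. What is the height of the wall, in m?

6.50 m

K_a = 0.2721. P_a = ½ K_a γ H² ⇒ H = √(2P_a/(K_a γ)).
H = √(2×102.9/(0.2721×17.9)) = 6.500 m.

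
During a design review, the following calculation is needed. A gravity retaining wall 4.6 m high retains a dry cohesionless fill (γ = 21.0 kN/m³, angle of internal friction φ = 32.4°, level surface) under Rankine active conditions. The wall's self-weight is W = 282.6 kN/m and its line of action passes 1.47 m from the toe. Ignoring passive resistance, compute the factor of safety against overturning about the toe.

4.03

K_a = tan²(45° − 32.4°/2) = 0.3022.
P_a = ½K_aγH² = 0.5×0.3022×21.0×4.6² = 67.15 kN/m, acting at H/3 = 1.533 m above the base.
Overturning moment M_o = P_a × H/3 = 67.15 × 1.533 = 103.0.
Resisting moment M_r = W × 1.47 = 282.6 × 1.47 = 415.4.
FS_overturning = M_r/M_o = 415.4/103.0 = 4.035.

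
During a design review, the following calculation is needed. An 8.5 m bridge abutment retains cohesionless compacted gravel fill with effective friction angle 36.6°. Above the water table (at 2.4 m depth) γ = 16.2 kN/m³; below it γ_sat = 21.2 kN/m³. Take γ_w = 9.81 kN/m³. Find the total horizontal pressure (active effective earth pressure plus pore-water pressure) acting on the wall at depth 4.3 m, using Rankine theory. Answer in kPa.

K_a = (1 − sin φ)/(1 + sin φ) = 0.2530.
γ' = 21.2 − 9.81 = 11.39 kN/m³.
Effective vertical stress at 4.3 m: σ'_v = 16.2×2.4 + 11.39×1.90 = 60.52 kPa.
σ'_h = K_a σ'_v = 0.2530 × 60.52 = 15.31 kPa; u = γ_w × 1.90 = 18.64 kPa.
Total σ_h = 15.31 + 18.64 = 33.95 kPa.

33.9 kPa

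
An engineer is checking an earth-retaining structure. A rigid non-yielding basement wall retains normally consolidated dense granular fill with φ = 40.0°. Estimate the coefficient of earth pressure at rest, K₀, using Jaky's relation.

0.357

K₀ = 1 − sin φ' = 1 − sin 40.0° = 0.3572.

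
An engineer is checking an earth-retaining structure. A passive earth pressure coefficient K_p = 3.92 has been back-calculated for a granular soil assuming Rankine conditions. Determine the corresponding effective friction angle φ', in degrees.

36.4°

K_p = (1+sin φ)/(1−sin φ) ⇒ sin φ = (K_p − 1)/(K_p + 1) = 0.5935.
φ = arcsin(0.5935) = 36.41°.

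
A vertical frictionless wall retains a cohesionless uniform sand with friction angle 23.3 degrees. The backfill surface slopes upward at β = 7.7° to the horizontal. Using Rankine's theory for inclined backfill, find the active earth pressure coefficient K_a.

0.450

K_a = cos β · (cos β − √(cos²β − cos²φ)) / (cos β + √(cos²β − cos²φ)).
cos β = 0.9910, cos φ = 0.9184, √(cos²β − cos²φ) = 0.3722.
K_a = 0.9910 × (0.9910 − 0.3722)/(0.9910 + 0.3722) = 0.4499.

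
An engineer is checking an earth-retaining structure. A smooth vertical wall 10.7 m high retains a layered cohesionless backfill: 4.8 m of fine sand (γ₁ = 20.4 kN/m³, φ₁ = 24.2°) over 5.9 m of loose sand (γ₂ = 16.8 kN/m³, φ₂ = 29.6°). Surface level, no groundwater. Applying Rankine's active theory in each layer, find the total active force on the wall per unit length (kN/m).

K_a1 = tan²(45°−24.2°/2) = 0.4185; K_a2 = tan²(45°−29.6°/2) = 0.3387.
Layer 1: σ at base = K_a1 γ₁ h₁ = 40.98 kPa; P₁ = ½×40.98×4.8 = 98.35.
Layer 2: σ_v at top = γ₁h₁ = 97.92; σ_h top = K_a2×97.92 = 33.17; σ_h base = K_a2×(97.92+16.8×5.9) = 66.75.
P₂ = ½(33.17+66.75)×5.9 = 294.7. Total P_a = 98.35+294.7 = 393.1 kN/m.

393 kN/m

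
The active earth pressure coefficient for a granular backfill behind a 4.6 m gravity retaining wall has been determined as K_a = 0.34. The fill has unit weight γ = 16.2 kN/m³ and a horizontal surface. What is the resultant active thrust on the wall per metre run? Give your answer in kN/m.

58.3 kN/m

P = ½ K_a γ H² = 0.5 × 0.34 × 16.2 × 4.6² = 58.27 kN/m.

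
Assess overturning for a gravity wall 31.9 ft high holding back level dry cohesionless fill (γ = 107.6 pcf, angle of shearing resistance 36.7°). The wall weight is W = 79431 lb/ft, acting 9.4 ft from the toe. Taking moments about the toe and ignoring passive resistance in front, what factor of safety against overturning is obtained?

K_a = tan²(45° − 36.7°/2) = 0.2519.
P_a = ½K_aγH² = 0.5×0.2519×107.6×31.9² = 13790 lb/ft, acting at H/3 = 10.63 ft above the base.
Overturning moment M_o = P_a × H/3 = 13790 × 10.63 = 146600.
Resisting moment M_r = W × 9.4 = 79431 × 9.4 = 746700.
FS_overturning = M_r/M_o = 746700/146600 = 5.092.

5.09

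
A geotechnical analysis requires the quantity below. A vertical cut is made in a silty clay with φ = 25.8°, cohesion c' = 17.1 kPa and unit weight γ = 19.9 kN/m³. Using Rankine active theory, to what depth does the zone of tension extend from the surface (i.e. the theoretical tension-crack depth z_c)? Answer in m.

K_a = tan²(45° − 25.8°/2) = 0.3935; √K_a = 0.6273.
The active pressure is zero where K_a γ z = 2c√K_a, so z_c = 2c/(γ√K_a) = 2×17.1/(19.9×0.6273) = 2.740 m.

2.74 m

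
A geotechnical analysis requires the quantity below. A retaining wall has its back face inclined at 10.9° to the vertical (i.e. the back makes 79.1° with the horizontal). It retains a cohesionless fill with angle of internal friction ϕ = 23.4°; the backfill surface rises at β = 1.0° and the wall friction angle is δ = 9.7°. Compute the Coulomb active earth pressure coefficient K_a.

0.485

K_a = sin²(α+φ) / [sin²α · sin(α−δ) · (1 + √{sin(φ+δ)sin(φ−β) / (sin(α−δ)sin(α+β))})²].
With α = 79.1°, φ = 23.4°, δ = 9.7°, β = 1.0°: K_a = 0.4854.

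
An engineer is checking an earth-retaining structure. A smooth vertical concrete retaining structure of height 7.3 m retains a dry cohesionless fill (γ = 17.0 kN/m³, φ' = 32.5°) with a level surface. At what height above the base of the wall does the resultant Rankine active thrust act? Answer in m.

2.43 m

K_a = 0.3010.
The pressure distribution is triangular, so the resultant acts at H/3 above the base = 7.3/3 = 2.433 m.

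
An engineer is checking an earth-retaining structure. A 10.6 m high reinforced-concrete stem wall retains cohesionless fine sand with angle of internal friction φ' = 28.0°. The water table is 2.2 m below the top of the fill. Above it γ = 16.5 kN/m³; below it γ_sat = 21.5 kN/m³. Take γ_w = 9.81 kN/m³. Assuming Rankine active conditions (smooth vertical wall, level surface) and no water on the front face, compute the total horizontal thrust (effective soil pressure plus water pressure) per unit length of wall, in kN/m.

K_a = tan²(45° − φ/2) = 0.3610.
γ' = 21.5 − 9.81 = 11.69 kN/m³. Depth below WT = 8.4 m.
σ'_h at WT = K_a γ d_w = 13.11 kPa; at base = 13.11 + K_a γ' × 8.4 = 48.56 kPa.
P₁ (0–2.2 m) = ½×13.11×2.2 = 14.42. P₂ (2.2–10.6 m) = ½(13.11+48.56)×8.4 = 259.0.
P_w = ½ γ_w h₂² = 0.5×9.81×8.4² = 346.1. Total = 14.42+259.0+346.1 = 619.5 kN/m.

619 kN/m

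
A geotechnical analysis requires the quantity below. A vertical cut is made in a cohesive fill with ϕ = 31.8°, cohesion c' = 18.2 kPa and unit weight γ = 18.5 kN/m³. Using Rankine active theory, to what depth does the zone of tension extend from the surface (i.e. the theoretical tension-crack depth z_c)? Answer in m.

K_a = tan²(45° − 31.8°/2) = 0.3098; √K_a = 0.5566.
The active pressure is zero where K_a γ z = 2c√K_a, so z_c = 2c/(γ√K_a) = 2×18.2/(18.5×0.5566) = 3.535 m.

3.54 m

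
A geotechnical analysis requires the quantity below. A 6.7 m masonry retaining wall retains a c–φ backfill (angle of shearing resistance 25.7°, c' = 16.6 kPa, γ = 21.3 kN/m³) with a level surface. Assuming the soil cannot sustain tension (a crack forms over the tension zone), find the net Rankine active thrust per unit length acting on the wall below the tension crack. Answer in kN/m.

74.9 kN/m

K_a = 0.3950; √K_a = 0.6285.
Tension-crack depth z_c = 2c/(γ√K_a) = 2×16.6/(21.3×0.6285) = 2.480 m.
σ_a at base = K_a γ H − 2c√K_a = 0.3950×21.3×6.7 − 2×16.6×0.6285 = 35.51 kPa.
P_a = ½ × 35.51 × (H − z_c) = 0.5×35.51×4.220 = 74.92 kN/m.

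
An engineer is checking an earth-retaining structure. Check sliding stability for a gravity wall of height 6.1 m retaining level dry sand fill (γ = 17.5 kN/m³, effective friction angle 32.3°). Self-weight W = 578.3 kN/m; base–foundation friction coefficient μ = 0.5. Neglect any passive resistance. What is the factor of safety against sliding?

K_a = tan²(45° − 32.3°/2) = 0.3035.
P_a = ½K_aγH² = 0.5×0.3035×17.5×6.1² = 98.81 kN/m, acting at H/3 = 2.033 m above the base.
FS_sliding = μW / P_a = 0.5×578.3 / 98.81 = 2.926.

2.93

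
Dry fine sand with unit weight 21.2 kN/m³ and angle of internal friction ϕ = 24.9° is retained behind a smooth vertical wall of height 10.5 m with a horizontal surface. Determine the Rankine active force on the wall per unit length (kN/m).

476 kN/m

K_a = tan²(45° − φ/2) = 0.4074.
P_a = ½ K_a γ H² = 0.5 × 0.4074 × 21.2 × 10.5² = 476.1 kN/m.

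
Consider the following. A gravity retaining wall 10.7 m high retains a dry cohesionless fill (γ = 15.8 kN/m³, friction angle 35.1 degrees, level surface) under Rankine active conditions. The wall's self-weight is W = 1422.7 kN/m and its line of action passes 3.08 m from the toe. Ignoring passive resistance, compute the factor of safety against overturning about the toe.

K_a = tan²(45° − 35.1°/2) = 0.2698.
P_a = ½K_aγH² = 0.5×0.2698×15.8×10.7² = 244.1 kN/m, acting at H/3 = 3.567 m above the base.
Overturning moment M_o = P_a × H/3 = 244.1 × 3.567 = 870.5.
Resisting moment M_r = W × 3.08 = 1422.7 × 3.08 = 4382.
FS_overturning = M_r/M_o = 4382/870.5 = 5.034.

5.03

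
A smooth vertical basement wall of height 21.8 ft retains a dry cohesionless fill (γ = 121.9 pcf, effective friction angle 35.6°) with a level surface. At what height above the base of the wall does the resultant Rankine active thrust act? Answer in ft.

7.27 ft

K_a = 0.2641.
The pressure distribution is triangular, so the resultant acts at H/3 above the base = 21.8/3 = 7.267 ft.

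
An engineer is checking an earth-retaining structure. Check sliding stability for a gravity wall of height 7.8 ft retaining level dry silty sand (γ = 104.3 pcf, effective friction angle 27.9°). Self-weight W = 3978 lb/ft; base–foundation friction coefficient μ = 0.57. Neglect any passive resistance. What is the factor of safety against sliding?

K_a = tan²(45° − 27.9°/2) = 0.3625.
P_a = ½K_aγH² = 0.5×0.3625×104.3×7.8² = 1150 lb/ft, acting at H/3 = 2.600 ft above the base.
FS_sliding = μW / P_a = 0.57×3978 / 1150 = 1.972.

1.97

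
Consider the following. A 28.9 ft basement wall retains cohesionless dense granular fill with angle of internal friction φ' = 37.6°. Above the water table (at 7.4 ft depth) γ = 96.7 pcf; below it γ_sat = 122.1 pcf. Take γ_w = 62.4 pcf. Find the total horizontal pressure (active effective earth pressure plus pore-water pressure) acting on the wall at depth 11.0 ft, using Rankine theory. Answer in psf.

K_a = (1 − sin φ)/(1 + sin φ) = 0.2421.
γ' = 122.1 − 62.4 = 59.70 pcf.
Effective vertical stress at 11.0 ft: σ'_v = 96.7×7.4 + 59.70×3.60 = 930.5 psf.
σ'_h = K_a σ'_v = 0.2421 × 930.5 = 225.3 psf; u = γ_w × 3.60 = 224.6 psf.
Total σ_h = 225.3 + 224.6 = 449.9 psf.

450 psf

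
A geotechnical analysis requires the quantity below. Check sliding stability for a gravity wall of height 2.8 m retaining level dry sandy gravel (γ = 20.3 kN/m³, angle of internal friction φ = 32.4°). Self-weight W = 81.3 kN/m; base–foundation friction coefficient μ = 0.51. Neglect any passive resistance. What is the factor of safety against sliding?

K_a = tan²(45° − 32.4°/2) = 0.3022.
P_a = ½K_aγH² = 0.5×0.3022×20.3×2.8² = 24.05 kN/m, acting at H/3 = 0.9333 m above the base.
FS_sliding = μW / P_a = 0.51×81.3 / 24.05 = 1.724.

1.72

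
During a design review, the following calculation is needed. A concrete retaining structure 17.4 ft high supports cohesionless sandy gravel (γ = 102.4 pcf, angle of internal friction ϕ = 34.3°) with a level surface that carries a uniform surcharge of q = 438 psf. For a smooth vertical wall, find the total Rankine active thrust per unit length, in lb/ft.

K_a = tan²(45° − φ/2) = 0.2792.
Soil triangle: ½ K_a γ H² = 0.5×0.2792×102.4×17.4² = 4327 lb/ft.
Surcharge rectangle: K_a q H = 0.2792×438×17.4 = 2128 lb/ft.
Total = 4327 + 2128 = 6455 lb/ft.

6450 lb/ft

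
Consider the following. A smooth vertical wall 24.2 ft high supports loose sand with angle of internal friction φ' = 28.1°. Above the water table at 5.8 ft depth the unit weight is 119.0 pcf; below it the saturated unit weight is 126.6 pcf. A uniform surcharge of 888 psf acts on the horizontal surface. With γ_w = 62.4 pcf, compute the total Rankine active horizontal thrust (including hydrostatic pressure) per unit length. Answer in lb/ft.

K_a = tan²(45° − φ/2) = 0.3596.
γ' = 126.6 − 62.4 = 64.20 pcf. h₂ = H − d_w = 18.4 ft.
σ'_h: at surface K_a·q = 319.3; at WT K_a(q+γd_w) = 567.5; at base K_a(q+γd_w+γ'h₂) = 992.3 psf.
P₁ = ½(319.3+567.5)×5.8 = 2572; P₂ = ½(567.5+992.3)×18.4 = 14350; P_w = ½γ_w h₂² = 10560.
Total = 2572+14350+10560 = 27490 lb/ft.

27500 lb/ft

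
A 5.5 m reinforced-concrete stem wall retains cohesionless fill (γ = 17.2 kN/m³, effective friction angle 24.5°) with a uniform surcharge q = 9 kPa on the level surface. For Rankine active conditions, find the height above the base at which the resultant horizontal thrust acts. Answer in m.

K_a = 0.4137.
Triangular part P₁ = ½K_aγH² = 107.6 at H/3 = 1.833 m; rectangular part P₂ = K_a q H = 20.48 at H/2 = 2.750 m.
ȳ = (P₁·1.833 + P₂·2.750)/(P₁+P₂) = 1.980 m.

1.98 m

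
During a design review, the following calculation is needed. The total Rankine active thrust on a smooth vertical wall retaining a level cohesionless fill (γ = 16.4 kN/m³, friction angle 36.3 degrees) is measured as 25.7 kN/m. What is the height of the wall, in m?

K_a = 0.2563. P_a = ½ K_a γ H² ⇒ H = √(2P_a/(K_a γ)).
H = √(2×25.7/(0.2563×16.4)) = 3.497 m.

3.50 m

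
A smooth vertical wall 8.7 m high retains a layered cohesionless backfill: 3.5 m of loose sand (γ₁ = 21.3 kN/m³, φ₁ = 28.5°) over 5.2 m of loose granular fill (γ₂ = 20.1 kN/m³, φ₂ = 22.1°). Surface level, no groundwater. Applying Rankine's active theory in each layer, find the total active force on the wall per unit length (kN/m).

K_a1 = tan²(45°−28.5°/2) = 0.3540; K_a2 = tan²(45°−22.1°/2) = 0.4533.
Layer 1: σ at base = K_a1 γ₁ h₁ = 26.39 kPa; P₁ = ½×26.39×3.5 = 46.18.
Layer 2: σ_v at top = γ₁h₁ = 74.55; σ_h top = K_a2×74.55 = 33.79; σ_h base = K_a2×(74.55+20.1×5.2) = 81.16.
P₂ = ½(33.79+81.16)×5.2 = 298.9. Total P_a = 46.18+298.9 = 345.1 kN/m.

345 kN/m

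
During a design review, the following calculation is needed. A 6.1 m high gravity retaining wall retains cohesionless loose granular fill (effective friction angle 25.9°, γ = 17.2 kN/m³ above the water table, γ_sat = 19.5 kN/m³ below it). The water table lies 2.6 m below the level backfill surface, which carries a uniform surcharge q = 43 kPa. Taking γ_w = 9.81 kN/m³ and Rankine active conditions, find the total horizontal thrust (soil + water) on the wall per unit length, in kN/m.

K_a = tan²(45° − φ/2) = 0.3920.
γ' = 19.5 − 9.81 = 9.690 kN/m³. h₂ = H − d_w = 3.5 m.
σ'_h: at surface K_a·q = 16.86; at WT K_a(q+γd_w) = 34.38; at base K_a(q+γd_w+γ'h₂) = 47.68 kPa.
P₁ = ½(16.86+34.38)×2.6 = 66.61; P₂ = ½(34.38+47.68)×3.5 = 143.6; P_w = ½γ_w h₂² = 60.09.
Total = 66.61+143.6+60.09 = 270.3 kN/m.

270 kN/m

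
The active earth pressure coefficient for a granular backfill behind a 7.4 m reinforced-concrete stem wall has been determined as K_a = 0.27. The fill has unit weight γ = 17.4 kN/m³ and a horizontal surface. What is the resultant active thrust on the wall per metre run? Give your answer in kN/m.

129 kN/m

P = ½ K_a γ H² = 0.5 × 0.27 × 17.4 × 7.4² = 128.6 kN/m.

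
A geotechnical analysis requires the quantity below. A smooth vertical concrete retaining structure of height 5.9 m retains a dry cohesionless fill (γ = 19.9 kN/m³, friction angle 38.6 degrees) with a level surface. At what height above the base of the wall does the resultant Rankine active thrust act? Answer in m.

1.97 m

K_a = 0.2316.
The pressure distribution is triangular, so the resultant acts at H/3 above the base = 5.9/3 = 1.967 m.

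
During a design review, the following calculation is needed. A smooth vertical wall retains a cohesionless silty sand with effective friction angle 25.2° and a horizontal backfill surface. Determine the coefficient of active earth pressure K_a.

K_a = tan²(45° − φ/2) = tan²(32.40°) = 0.4027.

0.403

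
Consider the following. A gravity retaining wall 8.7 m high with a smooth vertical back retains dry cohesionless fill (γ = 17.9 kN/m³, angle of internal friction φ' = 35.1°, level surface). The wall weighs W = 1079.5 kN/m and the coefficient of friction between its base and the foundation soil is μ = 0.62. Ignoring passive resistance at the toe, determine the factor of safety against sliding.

K_a = tan²(45° − 35.1°/2) = 0.2698.
P_a = ½K_aγH² = 0.5×0.2698×17.9×8.7² = 182.8 kN/m, acting at H/3 = 2.900 m above the base.
FS_sliding = μW / P_a = 0.62×1079.5 / 182.8 = 3.661.

3.66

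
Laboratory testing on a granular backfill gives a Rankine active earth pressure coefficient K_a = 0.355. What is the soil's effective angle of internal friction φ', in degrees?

28.4°

K_a = tan²(45° − φ/2) ⇒ 45° − φ/2 = arctan(√0.355) = 30.79°.
φ = 2(45° − 30.79°) = 28.43°.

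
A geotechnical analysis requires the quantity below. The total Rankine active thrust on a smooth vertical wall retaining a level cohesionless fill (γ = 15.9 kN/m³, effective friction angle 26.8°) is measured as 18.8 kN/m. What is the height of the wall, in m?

2.50 m

K_a = 0.3785. P_a = ½ K_a γ H² ⇒ H = √(2P_a/(K_a γ)).
H = √(2×18.8/(0.3785×15.9)) = 2.500 m.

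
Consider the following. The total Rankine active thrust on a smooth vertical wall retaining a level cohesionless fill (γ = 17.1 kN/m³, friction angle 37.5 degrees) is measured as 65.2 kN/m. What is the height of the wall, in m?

K_a = 0.2432. P_a = ½ K_a γ H² ⇒ H = √(2P_a/(K_a γ)).
H = √(2×65.2/(0.2432×17.1)) = 5.600 m.

5.60 m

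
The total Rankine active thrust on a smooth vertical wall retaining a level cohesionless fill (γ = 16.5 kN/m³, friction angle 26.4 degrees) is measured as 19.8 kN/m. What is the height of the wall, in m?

2.50 m

K_a = 0.3844. P_a = ½ K_a γ H² ⇒ H = √(2P_a/(K_a γ)).
H = √(2×19.8/(0.3844×16.5)) = 2.499 m.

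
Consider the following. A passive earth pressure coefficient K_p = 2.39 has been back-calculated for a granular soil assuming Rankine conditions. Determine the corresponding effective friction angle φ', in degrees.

24.2°

K_p = (1+sin φ)/(1−sin φ) ⇒ sin φ = (K_p − 1)/(K_p + 1) = 0.4100.
φ = arcsin(0.4100) = 24.21°.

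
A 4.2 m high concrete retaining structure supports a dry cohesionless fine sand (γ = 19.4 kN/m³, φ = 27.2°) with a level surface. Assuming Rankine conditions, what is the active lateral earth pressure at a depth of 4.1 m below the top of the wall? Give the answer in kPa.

29.6 kPa

K_a = (1 − sin φ)/(1 + sin φ) = 0.3726.
σ_h = K_a γ z = 0.3726 × 19.4 × 4.1 = 29.64 kPa.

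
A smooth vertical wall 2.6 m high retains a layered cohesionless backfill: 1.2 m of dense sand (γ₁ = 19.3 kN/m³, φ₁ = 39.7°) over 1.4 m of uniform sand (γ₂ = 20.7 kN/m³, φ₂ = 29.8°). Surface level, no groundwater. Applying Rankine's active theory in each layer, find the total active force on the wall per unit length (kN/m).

20.8 kN/m

K_a1 = tan²(45°−39.7°/2) = 0.2204; K_a2 = tan²(45°−29.8°/2) = 0.3360.
Layer 1: σ at base = K_a1 γ₁ h₁ = 5.105 kPa; P₁ = ½×5.105×1.2 = 3.063.
Layer 2: σ_v at top = γ₁h₁ = 23.16; σ_h top = K_a2×23.16 = 7.782; σ_h base = K_a2×(23.16+20.7×1.4) = 17.52.
P₂ = ½(7.782+17.52)×1.4 = 17.71. Total P_a = 3.063+17.71 = 20.78 kN/m.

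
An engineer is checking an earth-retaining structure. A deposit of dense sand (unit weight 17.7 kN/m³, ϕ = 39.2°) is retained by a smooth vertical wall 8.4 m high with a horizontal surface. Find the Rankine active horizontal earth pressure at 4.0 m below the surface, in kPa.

16.0 kPa

K_a = (1 − sin φ)/(1 + sin φ) = 0.2255.
σ_h = K_a γ z = 0.2255 × 17.7 × 4.0 = 15.96 kPa.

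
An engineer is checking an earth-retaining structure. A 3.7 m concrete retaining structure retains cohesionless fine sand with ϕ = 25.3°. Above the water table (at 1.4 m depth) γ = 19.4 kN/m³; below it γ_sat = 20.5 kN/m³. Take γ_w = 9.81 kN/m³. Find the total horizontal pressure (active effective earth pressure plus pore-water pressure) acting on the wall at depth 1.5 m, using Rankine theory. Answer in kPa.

K_a = (1 − sin φ)/(1 + sin φ) = 0.4012.
γ' = 20.5 − 9.81 = 10.69 kN/m³.
Effective vertical stress at 1.5 m: σ'_v = 19.4×1.4 + 10.69×0.100 = 28.23 kPa.
σ'_h = K_a σ'_v = 0.4012 × 28.23 = 11.33 kPa; u = γ_w × 0.100 = 0.9810 kPa.
Total σ_h = 11.33 + 0.9810 = 12.31 kPa.

12.3 kPa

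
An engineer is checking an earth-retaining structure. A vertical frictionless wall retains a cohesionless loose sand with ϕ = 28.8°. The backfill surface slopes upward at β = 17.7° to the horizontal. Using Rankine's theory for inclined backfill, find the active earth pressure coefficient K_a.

0.416

K_a = cos β · (cos β − √(cos²β − cos²φ)) / (cos β + √(cos²β − cos²φ)).
cos β = 0.9527, cos φ = 0.8763, √(cos²β − cos²φ) = 0.3737.
K_a = 0.9527 × (0.9527 − 0.3737)/(0.9527 + 0.3737) = 0.4158.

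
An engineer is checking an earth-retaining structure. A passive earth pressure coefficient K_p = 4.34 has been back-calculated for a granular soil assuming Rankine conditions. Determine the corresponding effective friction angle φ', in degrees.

38.7°

K_p = (1+sin φ)/(1−sin φ) ⇒ sin φ = (K_p − 1)/(K_p + 1) = 0.6255.
φ = arcsin(0.6255) = 38.72°.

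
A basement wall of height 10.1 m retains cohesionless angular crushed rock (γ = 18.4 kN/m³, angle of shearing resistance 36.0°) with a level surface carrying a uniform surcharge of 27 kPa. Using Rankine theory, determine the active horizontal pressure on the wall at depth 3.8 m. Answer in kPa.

K_a = (1 − sin φ)/(1 + sin φ) = 0.2596.
σ_v = γz + q = 18.4 × 3.8 + 27 = 96.92 kPa.
σ_h = K_a σ_v = 0.2596 × 96.92 = 25.16 kPa.

25.2 kPa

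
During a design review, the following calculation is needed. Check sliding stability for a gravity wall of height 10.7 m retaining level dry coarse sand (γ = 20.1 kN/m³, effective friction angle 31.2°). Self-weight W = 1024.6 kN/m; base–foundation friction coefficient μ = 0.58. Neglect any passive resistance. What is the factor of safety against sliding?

K_a = tan²(45° − 31.2°/2) = 0.3175.
P_a = ½K_aγH² = 0.5×0.3175×20.1×10.7² = 365.3 kN/m, acting at H/3 = 3.567 m above the base.
FS_sliding = μW / P_a = 0.58×1024.6 / 365.3 = 1.627.

1.63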